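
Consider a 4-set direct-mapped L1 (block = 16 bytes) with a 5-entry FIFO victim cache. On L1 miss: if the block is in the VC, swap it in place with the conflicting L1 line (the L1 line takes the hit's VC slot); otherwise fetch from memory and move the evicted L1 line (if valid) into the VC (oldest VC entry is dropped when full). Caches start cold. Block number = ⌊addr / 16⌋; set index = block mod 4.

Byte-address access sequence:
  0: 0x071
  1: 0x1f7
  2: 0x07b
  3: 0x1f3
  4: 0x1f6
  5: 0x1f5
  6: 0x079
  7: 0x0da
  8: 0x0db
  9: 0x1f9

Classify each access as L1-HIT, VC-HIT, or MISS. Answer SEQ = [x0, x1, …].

SEQ = [MISS, MISS, VC-HIT, VC-HIT, L1-HIT, L1-HIT, VC-HIT, MISS, L1-HIT, VC-HIT]

#0 0x71→b7/s3 MISS; vc=[]
#1 0x1f7→b31/s3 MISS; vc=[7]
#2 0x7b→b7/s3 VC-HIT; vc=[31]
#3 0x1f3→b31/s3 VC-HIT; vc=[7]
#4 0x1f6→b31/s3 L1-HIT; vc=[7]
#5 0x1f5→b31/s3 L1-HIT; vc=[7]
#6 0x79→b7/s3 VC-HIT; vc=[31]
#7 0xda→b13/s1 MISS; vc=[31]
#8 0xdb→b13/s1 L1-HIT; vc=[31]
#9 0x1f9→b31/s3 VC-HIT; vc=[7]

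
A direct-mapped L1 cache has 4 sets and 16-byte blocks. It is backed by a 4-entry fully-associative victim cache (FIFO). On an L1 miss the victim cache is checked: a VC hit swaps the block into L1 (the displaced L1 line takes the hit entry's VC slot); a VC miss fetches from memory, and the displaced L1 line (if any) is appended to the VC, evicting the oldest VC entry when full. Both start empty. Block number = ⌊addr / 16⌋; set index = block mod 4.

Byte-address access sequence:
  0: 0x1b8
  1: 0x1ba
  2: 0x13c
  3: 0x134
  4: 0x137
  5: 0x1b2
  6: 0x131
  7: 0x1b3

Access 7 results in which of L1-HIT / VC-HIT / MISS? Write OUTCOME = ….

#0 0x1b8→b27/s3 MISS; vc=[]
#1 0x1ba→b27/s3 L1-HIT; vc=[]
#2 0x13c→b19/s3 MISS; vc=[27]
#3 0x134→b19/s3 L1-HIT; vc=[27]
#4 0x137→b19/s3 L1-HIT; vc=[27]
#5 0x1b2→b27/s3 VC-HIT; vc=[19]
#6 0x131→b19/s3 VC-HIT; vc=[27]
#7 0x1b3→b27/s3 VC-HIT; vc=[19]

OUTCOME = VC-HIT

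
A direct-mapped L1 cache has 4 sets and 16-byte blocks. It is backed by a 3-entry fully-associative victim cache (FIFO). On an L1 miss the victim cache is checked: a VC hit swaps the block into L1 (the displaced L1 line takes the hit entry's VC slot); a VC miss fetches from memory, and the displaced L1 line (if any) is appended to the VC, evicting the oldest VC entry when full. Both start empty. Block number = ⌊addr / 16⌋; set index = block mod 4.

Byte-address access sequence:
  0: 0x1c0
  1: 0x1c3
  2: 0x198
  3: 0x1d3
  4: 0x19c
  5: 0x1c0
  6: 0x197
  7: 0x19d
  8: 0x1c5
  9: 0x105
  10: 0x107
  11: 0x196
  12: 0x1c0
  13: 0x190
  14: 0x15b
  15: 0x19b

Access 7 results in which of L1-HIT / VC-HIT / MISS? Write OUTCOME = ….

#0 0x1c0→b28/s0 MISS; vc=[]
#1 0x1c3→b28/s0 L1-HIT; vc=[]
#2 0x198→b25/s1 MISS; vc=[]
#3 0x1d3→b29/s1 MISS; vc=[25]
#4 0x19c→b25/s1 VC-HIT; vc=[29]
#5 0x1c0→b28/s0 L1-HIT; vc=[29]
#6 0x197→b25/s1 L1-HIT; vc=[29]
#7 0x19d→b25/s1 L1-HIT; vc=[29]
#8 0x1c5→b28/s0 L1-HIT; vc=[29]
#9 0x105→b16/s0 MISS; vc=[29,28]
#10 0x107→b16/s0 L1-HIT; vc=[29,28]
#11 0x196→b25/s1 L1-HIT; vc=[29,28]
#12 0x1c0→b28/s0 VC-HIT; vc=[29,16]
#13 0x190→b25/s1 L1-HIT; vc=[29,16]
#14 0x15b→b21/s1 MISS; vc=[29,16,25]
#15 0x19b→b25/s1 VC-HIT; vc=[29,16,21]

OUTCOME = L1-HIT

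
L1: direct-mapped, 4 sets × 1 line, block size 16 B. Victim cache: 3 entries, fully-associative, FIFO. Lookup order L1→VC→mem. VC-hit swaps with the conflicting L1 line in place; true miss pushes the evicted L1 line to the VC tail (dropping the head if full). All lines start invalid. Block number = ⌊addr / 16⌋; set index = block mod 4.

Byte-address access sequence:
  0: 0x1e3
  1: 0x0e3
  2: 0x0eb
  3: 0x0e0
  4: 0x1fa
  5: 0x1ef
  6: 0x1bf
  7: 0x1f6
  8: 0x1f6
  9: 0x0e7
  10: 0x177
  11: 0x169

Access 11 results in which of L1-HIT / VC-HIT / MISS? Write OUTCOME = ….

OUTCOME = MISS

  [0] addr=0x1e3 blk=30 s=2: MISS | VC []
  [1] addr=0xe3 blk=14 s=2: MISS | VC [30]
  [2] addr=0xeb blk=14 s=2: L1-HIT | VC [30]
  [3] addr=0xe0 blk=14 s=2: L1-HIT | VC [30]
  [4] addr=0x1fa blk=31 s=3: MISS | VC [30]
  [5] addr=0x1ef blk=30 s=2: VC-HIT | VC [14]
  [6] addr=0x1bf blk=27 s=3: MISS | VC [14, 31]
  [7] addr=0x1f6 blk=31 s=3: VC-HIT | VC [14, 27]
  [8] addr=0x1f6 blk=31 s=3: L1-HIT | VC [14, 27]
  [9] addr=0xe7 blk=14 s=2: VC-HIT | VC [30, 27]
  [10] addr=0x177 blk=23 s=3: MISS | VC [30, 27, 31]
  [11] addr=0x169 blk=22 s=2: MISS | VC [27, 31, 14]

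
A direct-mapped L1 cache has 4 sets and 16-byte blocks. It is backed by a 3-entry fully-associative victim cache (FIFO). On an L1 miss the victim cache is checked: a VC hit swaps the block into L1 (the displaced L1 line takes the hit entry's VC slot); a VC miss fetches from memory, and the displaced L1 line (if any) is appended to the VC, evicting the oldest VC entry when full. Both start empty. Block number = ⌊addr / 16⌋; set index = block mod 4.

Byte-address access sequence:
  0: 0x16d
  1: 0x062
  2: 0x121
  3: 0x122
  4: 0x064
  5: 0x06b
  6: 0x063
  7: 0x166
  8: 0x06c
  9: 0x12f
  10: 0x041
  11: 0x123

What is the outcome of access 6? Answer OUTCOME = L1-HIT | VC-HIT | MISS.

  [0] addr=0x16d blk=22 s=2: MISS | VC []
  [1] addr=0x62 blk=6 s=2: MISS | VC [22]
  [2] addr=0x121 blk=18 s=2: MISS | VC [22, 6]
  [3] addr=0x122 blk=18 s=2: L1-HIT | VC [22, 6]
  [4] addr=0x64 blk=6 s=2: VC-HIT | VC [22, 18]
  [5] addr=0x6b blk=6 s=2: L1-HIT | VC [22, 18]
  [6] addr=0x63 blk=6 s=2: L1-HIT | VC [22, 18]
  [7] addr=0x166 blk=22 s=2: VC-HIT | VC [6, 18]
  [8] addr=0x6c blk=6 s=2: VC-HIT | VC [22, 18]
  [9] addr=0x12f blk=18 s=2: VC-HIT | VC [22, 6]
  [10] addr=0x41 blk=4 s=0: MISS | VC [22, 6]
  [11] addr=0x123 blk=18 s=2: L1-HIT | VC [22, 6]

OUTCOME = L1-HIT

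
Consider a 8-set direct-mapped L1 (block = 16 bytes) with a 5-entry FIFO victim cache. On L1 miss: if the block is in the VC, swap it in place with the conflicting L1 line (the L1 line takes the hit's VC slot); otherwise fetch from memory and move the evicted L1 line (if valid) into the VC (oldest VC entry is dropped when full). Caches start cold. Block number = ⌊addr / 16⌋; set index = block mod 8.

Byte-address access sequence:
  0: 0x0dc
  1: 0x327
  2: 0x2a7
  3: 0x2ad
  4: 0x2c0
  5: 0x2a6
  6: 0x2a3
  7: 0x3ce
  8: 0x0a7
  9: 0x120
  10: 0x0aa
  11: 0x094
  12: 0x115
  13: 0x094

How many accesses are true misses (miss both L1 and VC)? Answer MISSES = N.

#0 0xdc→b13/s5 MISS; vc=[]
#1 0x327→b50/s2 MISS; vc=[]
#2 0x2a7→b42/s2 MISS; vc=[50]
#3 0x2ad→b42/s2 L1-HIT; vc=[50]
#4 0x2c0→b44/s4 MISS; vc=[50]
#5 0x2a6→b42/s2 L1-HIT; vc=[50]
#6 0x2a3→b42/s2 L1-HIT; vc=[50]
#7 0x3ce→b60/s4 MISS; vc=[50,44]
#8 0xa7→b10/s2 MISS; vc=[50,44,42]
#9 0x120→b18/s2 MISS; vc=[50,44,42,10]
#10 0xaa→b10/s2 VC-HIT; vc=[50,44,42,18]
#11 0x94→b9/s1 MISS; vc=[50,44,42,18]
#12 0x115→b17/s1 MISS; vc=[50,44,42,18,9]
#13 0x94→b9/s1 VC-HIT; vc=[50,44,42,18,17]

MISSES = 9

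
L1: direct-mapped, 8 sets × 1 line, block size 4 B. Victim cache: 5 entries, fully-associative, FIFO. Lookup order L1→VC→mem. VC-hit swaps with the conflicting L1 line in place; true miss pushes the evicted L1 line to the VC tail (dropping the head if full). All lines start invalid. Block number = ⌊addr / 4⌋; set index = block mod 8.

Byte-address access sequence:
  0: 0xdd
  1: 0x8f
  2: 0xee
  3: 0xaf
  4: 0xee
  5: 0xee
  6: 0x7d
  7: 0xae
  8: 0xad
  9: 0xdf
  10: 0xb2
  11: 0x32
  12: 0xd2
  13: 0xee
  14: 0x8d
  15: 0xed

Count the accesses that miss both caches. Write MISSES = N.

MISSES = 8

  [0] addr=0xdd blk=55 s=7: MISS | VC []
  [1] addr=0x8f blk=35 s=3: MISS | VC []
  [2] addr=0xee blk=59 s=3: MISS | VC [35]
  [3] addr=0xaf blk=43 s=3: MISS | VC [35, 59]
  [4] addr=0xee blk=59 s=3: VC-HIT | VC [35, 43]
  [5] addr=0xee blk=59 s=3: L1-HIT | VC [35, 43]
  [6] addr=0x7d blk=31 s=7: MISS | VC [35, 43, 55]
  [7] addr=0xae blk=43 s=3: VC-HIT | VC [35, 59, 55]
  [8] addr=0xad blk=43 s=3: L1-HIT | VC [35, 59, 55]
  [9] addr=0xdf blk=55 s=7: VC-HIT | VC [35, 59, 31]
  [10] addr=0xb2 blk=44 s=4: MISS | VC [35, 59, 31]
  [11] addr=0x32 blk=12 s=4: MISS | VC [35, 59, 31, 44]
  [12] addr=0xd2 blk=52 s=4: MISS | VC [35, 59, 31, 44, 12]
  [13] addr=0xee blk=59 s=3: VC-HIT | VC [35, 43, 31, 44, 12]
  [14] addr=0x8d blk=35 s=3: VC-HIT | VC [59, 43, 31, 44, 12]
  [15] addr=0xed blk=59 s=3: VC-HIT | VC [35, 43, 31, 44, 12]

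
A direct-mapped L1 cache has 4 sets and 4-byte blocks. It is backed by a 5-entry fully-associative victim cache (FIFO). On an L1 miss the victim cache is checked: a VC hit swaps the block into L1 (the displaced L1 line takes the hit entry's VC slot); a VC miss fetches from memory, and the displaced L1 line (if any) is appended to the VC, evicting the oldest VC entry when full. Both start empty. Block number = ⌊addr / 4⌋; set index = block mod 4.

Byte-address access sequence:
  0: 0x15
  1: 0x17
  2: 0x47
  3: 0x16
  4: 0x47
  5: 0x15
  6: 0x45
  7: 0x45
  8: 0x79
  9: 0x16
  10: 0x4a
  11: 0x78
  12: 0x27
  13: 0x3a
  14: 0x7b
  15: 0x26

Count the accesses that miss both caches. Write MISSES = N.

0: 0x15 (blk 5, set 1) → MISS  vc=[]
1: 0x17 (blk 5, set 1) → L1-HIT  vc=[]
2: 0x47 (blk 17, set 1) → MISS  vc=[5]
3: 0x16 (blk 5, set 1) → VC-HIT  vc=[17]
4: 0x47 (blk 17, set 1) → VC-HIT  vc=[5]
5: 0x15 (blk 5, set 1) → VC-HIT  vc=[17]
6: 0x45 (blk 17, set 1) → VC-HIT  vc=[5]
7: 0x45 (blk 17, set 1) → L1-HIT  vc=[5]
8: 0x79 (blk 30, set 2) → MISS  vc=[5]
9: 0x16 (blk 5, set 1) → VC-HIT  vc=[17]
10: 0x4a (blk 18, set 2) → MISS  vc=[17, 30]
11: 0x78 (blk 30, set 2) → VC-HIT  vc=[17, 18]
12: 0x27 (blk 9, set 1) → MISS  vc=[17, 18, 5]
13: 0x3a (blk 14, set 2) → MISS  vc=[17, 18, 5, 30]
14: 0x7b (blk 30, set 2) → VC-HIT  vc=[17, 18, 5, 14]
15: 0x26 (blk 9, set 1) → L1-HIT  vc=[17, 18, 5, 14]

MISSES = 6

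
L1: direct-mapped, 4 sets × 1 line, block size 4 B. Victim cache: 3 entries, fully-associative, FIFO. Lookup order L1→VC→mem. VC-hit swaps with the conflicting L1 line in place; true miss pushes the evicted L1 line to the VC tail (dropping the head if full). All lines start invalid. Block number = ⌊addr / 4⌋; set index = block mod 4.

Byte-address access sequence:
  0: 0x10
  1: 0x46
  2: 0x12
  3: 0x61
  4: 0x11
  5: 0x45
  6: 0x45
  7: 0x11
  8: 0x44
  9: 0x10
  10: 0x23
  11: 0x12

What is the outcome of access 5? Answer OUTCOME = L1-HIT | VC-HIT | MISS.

0: 0x10 (blk 4, set 0) → MISS  vc=[]
1: 0x46 (blk 17, set 1) → MISS  vc=[]
2: 0x12 (blk 4, set 0) → L1-HIT  vc=[]
3: 0x61 (blk 24, set 0) → MISS  vc=[4]
4: 0x11 (blk 4, set 0) → VC-HIT  vc=[24]
5: 0x45 (blk 17, set 1) → L1-HIT  vc=[24]
6: 0x45 (blk 17, set 1) → L1-HIT  vc=[24]
7: 0x11 (blk 4, set 0) → L1-HIT  vc=[24]
8: 0x44 (blk 17, set 1) → L1-HIT  vc=[24]
9: 0x10 (blk 4, set 0) → L1-HIT  vc=[24]
10: 0x23 (blk 8, set 0) → MISS  vc=[24, 4]
11: 0x12 (blk 4, set 0) → VC-HIT  vc=[24, 8]

OUTCOME = L1-HIT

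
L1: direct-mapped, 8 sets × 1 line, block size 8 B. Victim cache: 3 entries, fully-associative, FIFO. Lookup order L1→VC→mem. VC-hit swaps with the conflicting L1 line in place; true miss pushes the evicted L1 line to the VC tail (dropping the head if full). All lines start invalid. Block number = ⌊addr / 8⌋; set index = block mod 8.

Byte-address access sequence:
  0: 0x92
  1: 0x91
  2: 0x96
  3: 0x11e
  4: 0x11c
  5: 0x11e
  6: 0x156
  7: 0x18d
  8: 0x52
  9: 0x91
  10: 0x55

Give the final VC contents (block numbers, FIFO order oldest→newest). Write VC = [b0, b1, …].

VC = [18, 42]

0: 0x92 (blk 18, set 2) → MISS  vc=[]
1: 0x91 (blk 18, set 2) → L1-HIT  vc=[]
2: 0x96 (blk 18, set 2) → L1-HIT  vc=[]
3: 0x11e (blk 35, set 3) → MISS  vc=[]
4: 0x11c (blk 35, set 3) → L1-HIT  vc=[]
5: 0x11e (blk 35, set 3) → L1-HIT  vc=[]
6: 0x156 (blk 42, set 2) → MISS  vc=[18]
7: 0x18d (blk 49, set 1) → MISS  vc=[18]
8: 0x52 (blk 10, set 2) → MISS  vc=[18, 42]
9: 0x91 (blk 18, set 2) → VC-HIT  vc=[10, 42]
10: 0x55 (blk 10, set 2) → VC-HIT  vc=[18, 42]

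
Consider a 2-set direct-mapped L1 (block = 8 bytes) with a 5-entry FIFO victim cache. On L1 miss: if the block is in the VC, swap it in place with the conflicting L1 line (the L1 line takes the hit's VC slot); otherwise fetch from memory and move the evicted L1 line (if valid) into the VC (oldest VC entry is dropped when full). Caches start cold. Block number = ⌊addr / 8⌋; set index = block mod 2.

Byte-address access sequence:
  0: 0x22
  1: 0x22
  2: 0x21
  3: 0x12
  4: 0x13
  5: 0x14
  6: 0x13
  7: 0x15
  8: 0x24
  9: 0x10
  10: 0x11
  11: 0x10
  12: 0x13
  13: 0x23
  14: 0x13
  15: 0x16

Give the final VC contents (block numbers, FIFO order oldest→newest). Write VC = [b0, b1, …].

VC = [4]

0: 0x22 (blk 4, set 0) → MISS  vc=[]
1: 0x22 (blk 4, set 0) → L1-HIT  vc=[]
2: 0x21 (blk 4, set 0) → L1-HIT  vc=[]
3: 0x12 (blk 2, set 0) → MISS  vc=[4]
4: 0x13 (blk 2, set 0) → L1-HIT  vc=[4]
5: 0x14 (blk 2, set 0) → L1-HIT  vc=[4]
6: 0x13 (blk 2, set 0) → L1-HIT  vc=[4]
7: 0x15 (blk 2, set 0) → L1-HIT  vc=[4]
8: 0x24 (blk 4, set 0) → VC-HIT  vc=[2]
9: 0x10 (blk 2, set 0) → VC-HIT  vc=[4]
10: 0x11 (blk 2, set 0) → L1-HIT  vc=[4]
11: 0x10 (blk 2, set 0) → L1-HIT  vc=[4]
12: 0x13 (blk 2, set 0) → L1-HIT  vc=[4]
13: 0x23 (blk 4, set 0) → VC-HIT  vc=[2]
14: 0x13 (blk 2, set 0) → VC-HIT  vc=[4]
15: 0x16 (blk 2, set 0) → L1-HIT  vc=[4]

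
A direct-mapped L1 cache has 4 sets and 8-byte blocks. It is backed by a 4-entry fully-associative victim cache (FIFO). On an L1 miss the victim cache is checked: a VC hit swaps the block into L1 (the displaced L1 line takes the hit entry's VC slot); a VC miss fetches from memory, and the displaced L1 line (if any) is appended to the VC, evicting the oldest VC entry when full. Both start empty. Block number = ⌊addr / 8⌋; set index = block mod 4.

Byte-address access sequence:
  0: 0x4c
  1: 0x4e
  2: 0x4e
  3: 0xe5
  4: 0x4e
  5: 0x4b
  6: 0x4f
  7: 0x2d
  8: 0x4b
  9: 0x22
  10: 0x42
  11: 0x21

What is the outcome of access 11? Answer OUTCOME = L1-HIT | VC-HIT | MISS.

OUTCOME = VC-HIT

#0 0x4c→b9/s1 MISS; vc=[]
#1 0x4e→b9/s1 L1-HIT; vc=[]
#2 0x4e→b9/s1 L1-HIT; vc=[]
#3 0xe5→b28/s0 MISS; vc=[]
#4 0x4e→b9/s1 L1-HIT; vc=[]
#5 0x4b→b9/s1 L1-HIT; vc=[]
#6 0x4f→b9/s1 L1-HIT; vc=[]
#7 0x2d→b5/s1 MISS; vc=[9]
#8 0x4b→b9/s1 VC-HIT; vc=[5]
#9 0x22→b4/s0 MISS; vc=[5,28]
#10 0x42→b8/s0 MISS; vc=[5,28,4]
#11 0x21→b4/s0 VC-HIT; vc=[5,28,8]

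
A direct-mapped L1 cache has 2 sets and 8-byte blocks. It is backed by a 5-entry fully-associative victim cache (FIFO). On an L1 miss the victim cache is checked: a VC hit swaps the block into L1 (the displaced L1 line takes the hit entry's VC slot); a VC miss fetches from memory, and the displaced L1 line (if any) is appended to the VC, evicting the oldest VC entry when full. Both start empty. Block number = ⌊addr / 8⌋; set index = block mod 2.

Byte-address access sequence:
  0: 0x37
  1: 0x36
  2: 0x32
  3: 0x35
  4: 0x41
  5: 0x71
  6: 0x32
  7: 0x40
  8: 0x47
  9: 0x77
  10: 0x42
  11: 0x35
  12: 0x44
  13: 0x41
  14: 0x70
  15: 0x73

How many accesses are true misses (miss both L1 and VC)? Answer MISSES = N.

MISSES = 3

#0 0x37→b6/s0 MISS; vc=[]
#1 0x36→b6/s0 L1-HIT; vc=[]
#2 0x32→b6/s0 L1-HIT; vc=[]
#3 0x35→b6/s0 L1-HIT; vc=[]
#4 0x41→b8/s0 MISS; vc=[6]
#5 0x71→b14/s0 MISS; vc=[6,8]
#6 0x32→b6/s0 VC-HIT; vc=[14,8]
#7 0x40→b8/s0 VC-HIT; vc=[14,6]
#8 0x47→b8/s0 L1-HIT; vc=[14,6]
#9 0x77→b14/s0 VC-HIT; vc=[8,6]
#10 0x42→b8/s0 VC-HIT; vc=[14,6]
#11 0x35→b6/s0 VC-HIT; vc=[14,8]
#12 0x44→b8/s0 VC-HIT; vc=[14,6]
#13 0x41→b8/s0 L1-HIT; vc=[14,6]
#14 0x70→b14/s0 VC-HIT; vc=[8,6]
#15 0x73→b14/s0 L1-HIT; vc=[8,6]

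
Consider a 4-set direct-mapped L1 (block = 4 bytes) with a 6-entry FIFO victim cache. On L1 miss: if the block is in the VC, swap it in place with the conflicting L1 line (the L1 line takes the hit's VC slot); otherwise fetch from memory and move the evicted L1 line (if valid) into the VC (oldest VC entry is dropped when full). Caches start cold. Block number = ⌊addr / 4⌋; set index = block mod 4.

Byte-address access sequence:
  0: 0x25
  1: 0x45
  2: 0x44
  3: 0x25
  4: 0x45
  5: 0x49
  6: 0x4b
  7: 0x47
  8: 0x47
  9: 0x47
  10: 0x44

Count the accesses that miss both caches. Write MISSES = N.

  [0] addr=0x25 blk=9 s=1: MISS | VC []
  [1] addr=0x45 blk=17 s=1: MISS | VC [9]
  [2] addr=0x44 blk=17 s=1: L1-HIT | VC [9]
  [3] addr=0x25 blk=9 s=1: VC-HIT | VC [17]
  [4] addr=0x45 blk=17 s=1: VC-HIT | VC [9]
  [5] addr=0x49 blk=18 s=2: MISS | VC [9]
  [6] addr=0x4b blk=18 s=2: L1-HIT | VC [9]
  [7] addr=0x47 blk=17 s=1: L1-HIT | VC [9]
  [8] addr=0x47 blk=17 s=1: L1-HIT | VC [9]
  [9] addr=0x47 blk=17 s=1: L1-HIT | VC [9]
  [10] addr=0x44 blk=17 s=1: L1-HIT | VC [9]

MISSES = 3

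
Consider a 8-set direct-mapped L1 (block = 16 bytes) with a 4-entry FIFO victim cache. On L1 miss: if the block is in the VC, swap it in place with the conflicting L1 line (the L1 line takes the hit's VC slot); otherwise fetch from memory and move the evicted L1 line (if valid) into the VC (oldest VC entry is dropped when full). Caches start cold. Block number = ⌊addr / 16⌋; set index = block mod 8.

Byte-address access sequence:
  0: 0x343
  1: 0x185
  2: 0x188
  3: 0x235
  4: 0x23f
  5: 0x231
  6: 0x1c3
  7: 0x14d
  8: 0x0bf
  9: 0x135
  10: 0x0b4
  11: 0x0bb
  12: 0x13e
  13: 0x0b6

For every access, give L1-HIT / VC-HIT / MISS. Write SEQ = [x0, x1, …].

  [0] addr=0x343 blk=52 s=4: MISS | VC []
  [1] addr=0x185 blk=24 s=0: MISS | VC []
  [2] addr=0x188 blk=24 s=0: L1-HIT | VC []
  [3] addr=0x235 blk=35 s=3: MISS | VC []
  [4] addr=0x23f blk=35 s=3: L1-HIT | VC []
  [5] addr=0x231 blk=35 s=3: L1-HIT | VC []
  [6] addr=0x1c3 blk=28 s=4: MISS | VC [52]
  [7] addr=0x14d blk=20 s=4: MISS | VC [52, 28]
  [8] addr=0xbf blk=11 s=3: MISS | VC [52, 28, 35]
  [9] addr=0x135 blk=19 s=3: MISS | VC [52, 28, 35, 11]
  [10] addr=0xb4 blk=11 s=3: VC-HIT | VC [52, 28, 35, 19]
  [11] addr=0xbb blk=11 s=3: L1-HIT | VC [52, 28, 35, 19]
  [12] addr=0x13e blk=19 s=3: VC-HIT | VC [52, 28, 35, 11]
  [13] addr=0xb6 blk=11 s=3: VC-HIT | VC [52, 28, 35, 19]

SEQ = [MISS, MISS, L1-HIT, MISS, L1-HIT, L1-HIT, MISS, MISS, MISS, MISS, VC-HIT, L1-HIT, VC-HIT, VC-HIT]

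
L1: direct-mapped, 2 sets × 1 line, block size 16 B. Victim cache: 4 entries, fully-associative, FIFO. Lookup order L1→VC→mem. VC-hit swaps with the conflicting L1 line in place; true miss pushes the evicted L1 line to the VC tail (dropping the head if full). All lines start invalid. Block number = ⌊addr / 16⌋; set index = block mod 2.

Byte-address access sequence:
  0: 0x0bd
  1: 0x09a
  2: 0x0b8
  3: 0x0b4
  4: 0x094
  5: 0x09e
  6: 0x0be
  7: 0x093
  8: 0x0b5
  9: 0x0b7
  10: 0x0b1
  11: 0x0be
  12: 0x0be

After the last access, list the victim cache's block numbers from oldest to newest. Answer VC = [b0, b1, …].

0: 0xbd (blk 11, set 1) → MISS  vc=[]
1: 0x9a (blk 9, set 1) → MISS  vc=[11]
2: 0xb8 (blk 11, set 1) → VC-HIT  vc=[9]
3: 0xb4 (blk 11, set 1) → L1-HIT  vc=[9]
4: 0x94 (blk 9, set 1) → VC-HIT  vc=[11]
5: 0x9e (blk 9, set 1) → L1-HIT  vc=[11]
6: 0xbe (blk 11, set 1) → VC-HIT  vc=[9]
7: 0x93 (blk 9, set 1) → VC-HIT  vc=[11]
8: 0xb5 (blk 11, set 1) → VC-HIT  vc=[9]
9: 0xb7 (blk 11, set 1) → L1-HIT  vc=[9]
10: 0xb1 (blk 11, set 1) → L1-HIT  vc=[9]
11: 0xbe (blk 11, set 1) → L1-HIT  vc=[9]
12: 0xbe (blk 11, set 1) → L1-HIT  vc=[9]

VC = [9]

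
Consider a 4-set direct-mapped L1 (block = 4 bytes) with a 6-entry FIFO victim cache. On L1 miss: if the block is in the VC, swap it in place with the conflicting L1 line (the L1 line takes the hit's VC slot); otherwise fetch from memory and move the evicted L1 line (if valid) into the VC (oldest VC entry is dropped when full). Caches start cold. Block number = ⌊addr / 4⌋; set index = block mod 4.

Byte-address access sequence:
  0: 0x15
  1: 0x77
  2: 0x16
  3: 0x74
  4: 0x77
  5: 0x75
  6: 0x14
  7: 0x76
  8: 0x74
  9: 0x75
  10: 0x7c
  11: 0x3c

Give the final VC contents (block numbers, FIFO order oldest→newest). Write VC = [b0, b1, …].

VC = [5, 31]

  [0] addr=0x15 blk=5 s=1: MISS | VC []
  [1] addr=0x77 blk=29 s=1: MISS | VC [5]
  [2] addr=0x16 blk=5 s=1: VC-HIT | VC [29]
  [3] addr=0x74 blk=29 s=1: VC-HIT | VC [5]
  [4] addr=0x77 blk=29 s=1: L1-HIT | VC [5]
  [5] addr=0x75 blk=29 s=1: L1-HIT | VC [5]
  [6] addr=0x14 blk=5 s=1: VC-HIT | VC [29]
  [7] addr=0x76 blk=29 s=1: VC-HIT | VC [5]
  [8] addr=0x74 blk=29 s=1: L1-HIT | VC [5]
  [9] addr=0x75 blk=29 s=1: L1-HIT | VC [5]
  [10] addr=0x7c blk=31 s=3: MISS | VC [5]
  [11] addr=0x3c blk=15 s=3: MISS | VC [5, 31]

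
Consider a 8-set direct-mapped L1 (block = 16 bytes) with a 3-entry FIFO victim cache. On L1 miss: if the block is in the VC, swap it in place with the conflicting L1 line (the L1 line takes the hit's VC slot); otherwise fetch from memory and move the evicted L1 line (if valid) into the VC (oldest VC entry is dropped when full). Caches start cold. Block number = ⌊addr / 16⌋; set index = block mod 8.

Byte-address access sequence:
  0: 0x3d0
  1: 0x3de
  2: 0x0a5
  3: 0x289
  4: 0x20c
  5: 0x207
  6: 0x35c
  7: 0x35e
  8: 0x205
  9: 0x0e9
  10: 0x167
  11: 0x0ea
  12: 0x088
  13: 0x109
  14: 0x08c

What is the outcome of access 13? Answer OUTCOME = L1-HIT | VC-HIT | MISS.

OUTCOME = MISS

  [0] addr=0x3d0 blk=61 s=5: MISS | VC []
  [1] addr=0x3de blk=61 s=5: L1-HIT | VC []
  [2] addr=0xa5 blk=10 s=2: MISS | VC []
  [3] addr=0x289 blk=40 s=0: MISS | VC []
  [4] addr=0x20c blk=32 s=0: MISS | VC [40]
  [5] addr=0x207 blk=32 s=0: L1-HIT | VC [40]
  [6] addr=0x35c blk=53 s=5: MISS | VC [40, 61]
  [7] addr=0x35e blk=53 s=5: L1-HIT | VC [40, 61]
  [8] addr=0x205 blk=32 s=0: L1-HIT | VC [40, 61]
  [9] addr=0xe9 blk=14 s=6: MISS | VC [40, 61]
  [10] addr=0x167 blk=22 s=6: MISS | VC [40, 61, 14]
  [11] addr=0xea blk=14 s=6: VC-HIT | VC [40, 61, 22]
  [12] addr=0x88 blk=8 s=0: MISS | VC [61, 22, 32]
  [13] addr=0x109 blk=16 s=0: MISS | VC [22, 32, 8]
  [14] addr=0x8c blk=8 s=0: VC-HIT | VC [22, 32, 16]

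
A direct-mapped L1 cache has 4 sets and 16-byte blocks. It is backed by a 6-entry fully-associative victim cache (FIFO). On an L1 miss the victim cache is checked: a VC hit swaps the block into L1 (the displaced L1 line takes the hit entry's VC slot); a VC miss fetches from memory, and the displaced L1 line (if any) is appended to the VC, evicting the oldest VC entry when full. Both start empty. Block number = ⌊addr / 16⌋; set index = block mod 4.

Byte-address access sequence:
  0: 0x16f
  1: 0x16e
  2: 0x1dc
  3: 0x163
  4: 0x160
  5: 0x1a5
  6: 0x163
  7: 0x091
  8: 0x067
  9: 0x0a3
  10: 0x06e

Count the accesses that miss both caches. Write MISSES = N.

MISSES = 6

0: 0x16f (blk 22, set 2) → MISS  vc=[]
1: 0x16e (blk 22, set 2) → L1-HIT  vc=[]
2: 0x1dc (blk 29, set 1) → MISS  vc=[]
3: 0x163 (blk 22, set 2) → L1-HIT  vc=[]
4: 0x160 (blk 22, set 2) → L1-HIT  vc=[]
5: 0x1a5 (blk 26, set 2) → MISS  vc=[22]
6: 0x163 (blk 22, set 2) → VC-HIT  vc=[26]
7: 0x91 (blk 9, set 1) → MISS  vc=[26, 29]
8: 0x67 (blk 6, set 2) → MISS  vc=[26, 29, 22]
9: 0xa3 (blk 10, set 2) → MISS  vc=[26, 29, 22, 6]
10: 0x6e (blk 6, set 2) → VC-HIT  vc=[26, 29, 22, 10]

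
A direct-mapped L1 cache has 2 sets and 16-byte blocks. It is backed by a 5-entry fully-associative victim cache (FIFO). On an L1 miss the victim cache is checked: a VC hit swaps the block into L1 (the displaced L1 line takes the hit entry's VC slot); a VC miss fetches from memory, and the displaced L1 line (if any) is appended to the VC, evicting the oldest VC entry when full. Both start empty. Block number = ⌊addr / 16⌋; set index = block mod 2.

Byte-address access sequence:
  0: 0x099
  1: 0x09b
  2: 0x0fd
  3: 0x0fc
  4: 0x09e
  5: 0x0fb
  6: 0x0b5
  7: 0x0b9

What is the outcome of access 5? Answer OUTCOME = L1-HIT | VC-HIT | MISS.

  [0] addr=0x99 blk=9 s=1: MISS | VC []
  [1] addr=0x9b blk=9 s=1: L1-HIT | VC []
  [2] addr=0xfd blk=15 s=1: MISS | VC [9]
  [3] addr=0xfc blk=15 s=1: L1-HIT | VC [9]
  [4] addr=0x9e blk=9 s=1: VC-HIT | VC [15]
  [5] addr=0xfb blk=15 s=1: VC-HIT | VC [9]
  [6] addr=0xb5 blk=11 s=1: MISS | VC [9, 15]
  [7] addr=0xb9 blk=11 s=1: L1-HIT | VC [9, 15]

OUTCOME = VC-HIT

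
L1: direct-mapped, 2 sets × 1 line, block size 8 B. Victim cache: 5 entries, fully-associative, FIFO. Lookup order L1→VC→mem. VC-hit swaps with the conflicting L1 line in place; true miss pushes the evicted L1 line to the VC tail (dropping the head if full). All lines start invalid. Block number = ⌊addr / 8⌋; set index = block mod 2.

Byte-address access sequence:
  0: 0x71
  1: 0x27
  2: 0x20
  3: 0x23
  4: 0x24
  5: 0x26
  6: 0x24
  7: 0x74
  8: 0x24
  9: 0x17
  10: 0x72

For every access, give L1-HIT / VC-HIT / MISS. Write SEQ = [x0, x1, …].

SEQ = [MISS, MISS, L1-HIT, L1-HIT, L1-HIT, L1-HIT, L1-HIT, VC-HIT, VC-HIT, MISS, VC-HIT]

  [0] addr=0x71 blk=14 s=0: MISS | VC []
  [1] addr=0x27 blk=4 s=0: MISS | VC [14]
  [2] addr=0x20 blk=4 s=0: L1-HIT | VC [14]
  [3] addr=0x23 blk=4 s=0: L1-HIT | VC [14]
  [4] addr=0x24 blk=4 s=0: L1-HIT | VC [14]
  [5] addr=0x26 blk=4 s=0: L1-HIT | VC [14]
  [6] addr=0x24 blk=4 s=0: L1-HIT | VC [14]
  [7] addr=0x74 blk=14 s=0: VC-HIT | VC [4]
  [8] addr=0x24 blk=4 s=0: VC-HIT | VC [14]
  [9] addr=0x17 blk=2 s=0: MISS | VC [14, 4]
  [10] addr=0x72 blk=14 s=0: VC-HIT | VC [2, 4]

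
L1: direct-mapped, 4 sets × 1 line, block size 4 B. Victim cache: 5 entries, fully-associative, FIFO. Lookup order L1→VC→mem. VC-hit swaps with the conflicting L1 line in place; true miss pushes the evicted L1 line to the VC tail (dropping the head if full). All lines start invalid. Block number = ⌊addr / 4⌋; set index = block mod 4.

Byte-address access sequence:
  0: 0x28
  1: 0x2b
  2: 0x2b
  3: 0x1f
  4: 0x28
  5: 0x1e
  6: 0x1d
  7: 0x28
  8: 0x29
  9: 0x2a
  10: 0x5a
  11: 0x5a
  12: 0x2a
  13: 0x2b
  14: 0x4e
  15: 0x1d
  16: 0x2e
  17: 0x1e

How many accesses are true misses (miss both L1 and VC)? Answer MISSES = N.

MISSES = 5

0: 0x28 (blk 10, set 2) → MISS  vc=[]
1: 0x2b (blk 10, set 2) → L1-HIT  vc=[]
2: 0x2b (blk 10, set 2) → L1-HIT  vc=[]
3: 0x1f (blk 7, set 3) → MISS  vc=[]
4: 0x28 (blk 10, set 2) → L1-HIT  vc=[]
5: 0x1e (blk 7, set 3) → L1-HIT  vc=[]
6: 0x1d (blk 7, set 3) → L1-HIT  vc=[]
7: 0x28 (blk 10, set 2) → L1-HIT  vc=[]
8: 0x29 (blk 10, set 2) → L1-HIT  vc=[]
9: 0x2a (blk 10, set 2) → L1-HIT  vc=[]
10: 0x5a (blk 22, set 2) → MISS  vc=[10]
11: 0x5a (blk 22, set 2) → L1-HIT  vc=[10]
12: 0x2a (blk 10, set 2) → VC-HIT  vc=[22]
13: 0x2b (blk 10, set 2) → L1-HIT  vc=[22]
14: 0x4e (blk 19, set 3) → MISS  vc=[22, 7]
15: 0x1d (blk 7, set 3) → VC-HIT  vc=[22, 19]
16: 0x2e (blk 11, set 3) → MISS  vc=[22, 19, 7]
17: 0x1e (blk 7, set 3) → VC-HIT  vc=[22, 19, 11]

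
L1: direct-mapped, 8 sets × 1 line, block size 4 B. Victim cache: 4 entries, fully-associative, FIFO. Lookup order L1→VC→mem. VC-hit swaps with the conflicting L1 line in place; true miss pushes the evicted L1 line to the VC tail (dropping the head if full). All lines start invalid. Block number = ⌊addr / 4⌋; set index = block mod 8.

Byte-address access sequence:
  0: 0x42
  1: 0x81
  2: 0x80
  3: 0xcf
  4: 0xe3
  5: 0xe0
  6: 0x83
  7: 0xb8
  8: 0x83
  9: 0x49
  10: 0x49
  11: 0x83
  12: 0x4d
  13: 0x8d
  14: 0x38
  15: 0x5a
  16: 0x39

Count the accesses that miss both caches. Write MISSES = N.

MISSES = 10

  [0] addr=0x42 blk=16 s=0: MISS | VC []
  [1] addr=0x81 blk=32 s=0: MISS | VC [16]
  [2] addr=0x80 blk=32 s=0: L1-HIT | VC [16]
  [3] addr=0xcf blk=51 s=3: MISS | VC [16]
  [4] addr=0xe3 blk=56 s=0: MISS | VC [16, 32]
  [5] addr=0xe0 blk=56 s=0: L1-HIT | VC [16, 32]
  [6] addr=0x83 blk=32 s=0: VC-HIT | VC [16, 56]
  [7] addr=0xb8 blk=46 s=6: MISS | VC [16, 56]
  [8] addr=0x83 blk=32 s=0: L1-HIT | VC [16, 56]
  [9] addr=0x49 blk=18 s=2: MISS | VC [16, 56]
  [10] addr=0x49 blk=18 s=2: L1-HIT | VC [16, 56]
  [11] addr=0x83 blk=32 s=0: L1-HIT | VC [16, 56]
  [12] addr=0x4d blk=19 s=3: MISS | VC [16, 56, 51]
  [13] addr=0x8d blk=35 s=3: MISS | VC [16, 56, 51, 19]
  [14] addr=0x38 blk=14 s=6: MISS | VC [56, 51, 19, 46]
  [15] addr=0x5a blk=22 s=6: MISS | VC [51, 19, 46, 14]
  [16] addr=0x39 blk=14 s=6: VC-HIT | VC [51, 19, 46, 22]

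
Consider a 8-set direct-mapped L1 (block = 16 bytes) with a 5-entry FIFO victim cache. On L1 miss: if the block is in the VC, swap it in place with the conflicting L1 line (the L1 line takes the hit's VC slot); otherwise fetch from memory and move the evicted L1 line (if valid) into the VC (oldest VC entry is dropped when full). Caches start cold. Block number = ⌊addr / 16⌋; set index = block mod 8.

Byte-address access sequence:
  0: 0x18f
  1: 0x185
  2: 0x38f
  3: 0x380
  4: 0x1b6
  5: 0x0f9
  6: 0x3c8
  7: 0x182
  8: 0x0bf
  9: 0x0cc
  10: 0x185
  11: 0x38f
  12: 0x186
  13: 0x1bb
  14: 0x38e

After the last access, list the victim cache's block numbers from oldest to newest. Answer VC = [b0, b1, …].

0: 0x18f (blk 24, set 0) → MISS  vc=[]
1: 0x185 (blk 24, set 0) → L1-HIT  vc=[]
2: 0x38f (blk 56, set 0) → MISS  vc=[24]
3: 0x380 (blk 56, set 0) → L1-HIT  vc=[24]
4: 0x1b6 (blk 27, set 3) → MISS  vc=[24]
5: 0xf9 (blk 15, set 7) → MISS  vc=[24]
6: 0x3c8 (blk 60, set 4) → MISS  vc=[24]
7: 0x182 (blk 24, set 0) → VC-HIT  vc=[56]
8: 0xbf (blk 11, set 3) → MISS  vc=[56, 27]
9: 0xcc (blk 12, set 4) → MISS  vc=[56, 27, 60]
10: 0x185 (blk 24, set 0) → L1-HIT  vc=[56, 27, 60]
11: 0x38f (blk 56, set 0) → VC-HIT  vc=[24, 27, 60]
12: 0x186 (blk 24, set 0) → VC-HIT  vc=[56, 27, 60]
13: 0x1bb (blk 27, set 3) → VC-HIT  vc=[56, 11, 60]
14: 0x38e (blk 56, set 0) → VC-HIT  vc=[24, 11, 60]

VC = [24, 11, 60]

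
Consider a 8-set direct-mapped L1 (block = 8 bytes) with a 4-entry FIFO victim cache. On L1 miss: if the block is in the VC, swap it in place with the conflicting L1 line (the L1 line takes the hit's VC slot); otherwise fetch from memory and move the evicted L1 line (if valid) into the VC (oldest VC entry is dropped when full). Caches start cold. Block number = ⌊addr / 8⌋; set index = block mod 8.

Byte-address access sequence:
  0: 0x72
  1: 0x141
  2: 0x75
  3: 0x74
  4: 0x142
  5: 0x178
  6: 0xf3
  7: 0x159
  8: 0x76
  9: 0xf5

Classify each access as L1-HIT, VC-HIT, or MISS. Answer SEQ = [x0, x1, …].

#0 0x72→b14/s6 MISS; vc=[]
#1 0x141→b40/s0 MISS; vc=[]
#2 0x75→b14/s6 L1-HIT; vc=[]
#3 0x74→b14/s6 L1-HIT; vc=[]
#4 0x142→b40/s0 L1-HIT; vc=[]
#5 0x178→b47/s7 MISS; vc=[]
#6 0xf3→b30/s6 MISS; vc=[14]
#7 0x159→b43/s3 MISS; vc=[14]
#8 0x76→b14/s6 VC-HIT; vc=[30]
#9 0xf5→b30/s6 VC-HIT; vc=[14]

SEQ = [MISS, MISS, L1-HIT, L1-HIT, L1-HIT, MISS, MISS, MISS, VC-HIT, VC-HIT]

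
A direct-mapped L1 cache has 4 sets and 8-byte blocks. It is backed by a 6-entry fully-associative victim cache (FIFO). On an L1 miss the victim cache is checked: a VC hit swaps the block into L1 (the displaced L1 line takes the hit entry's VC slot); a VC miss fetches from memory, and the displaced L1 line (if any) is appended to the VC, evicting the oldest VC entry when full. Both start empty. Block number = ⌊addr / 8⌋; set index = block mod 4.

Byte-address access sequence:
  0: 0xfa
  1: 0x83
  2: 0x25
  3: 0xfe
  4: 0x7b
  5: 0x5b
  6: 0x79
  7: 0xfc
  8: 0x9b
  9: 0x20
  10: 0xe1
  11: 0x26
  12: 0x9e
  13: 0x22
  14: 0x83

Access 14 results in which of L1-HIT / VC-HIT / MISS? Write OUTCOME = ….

OUTCOME = VC-HIT

#0 0xfa→b31/s3 MISS; vc=[]
#1 0x83→b16/s0 MISS; vc=[]
#2 0x25→b4/s0 MISS; vc=[16]
#3 0xfe→b31/s3 L1-HIT; vc=[16]
#4 0x7b→b15/s3 MISS; vc=[16,31]
#5 0x5b→b11/s3 MISS; vc=[16,31,15]
#6 0x79→b15/s3 VC-HIT; vc=[16,31,11]
#7 0xfc→b31/s3 VC-HIT; vc=[16,15,11]
#8 0x9b→b19/s3 MISS; vc=[16,15,11,31]
#9 0x20→b4/s0 L1-HIT; vc=[16,15,11,31]
#10 0xe1→b28/s0 MISS; vc=[16,15,11,31,4]
#11 0x26→b4/s0 VC-HIT; vc=[16,15,11,31,28]
#12 0x9e→b19/s3 L1-HIT; vc=[16,15,11,31,28]
#13 0x22→b4/s0 L1-HIT; vc=[16,15,11,31,28]
#14 0x83→b16/s0 VC-HIT; vc=[4,15,11,31,28]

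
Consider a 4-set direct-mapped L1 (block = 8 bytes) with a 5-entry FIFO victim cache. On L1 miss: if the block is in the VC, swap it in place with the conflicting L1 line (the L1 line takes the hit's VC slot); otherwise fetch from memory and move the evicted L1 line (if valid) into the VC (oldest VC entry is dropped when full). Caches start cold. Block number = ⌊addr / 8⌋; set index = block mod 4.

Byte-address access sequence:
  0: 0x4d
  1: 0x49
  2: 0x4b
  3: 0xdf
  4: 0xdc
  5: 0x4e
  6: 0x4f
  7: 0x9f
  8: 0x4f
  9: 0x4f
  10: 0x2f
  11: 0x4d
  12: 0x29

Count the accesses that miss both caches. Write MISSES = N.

#0 0x4d→b9/s1 MISS; vc=[]
#1 0x49→b9/s1 L1-HIT; vc=[]
#2 0x4b→b9/s1 L1-HIT; vc=[]
#3 0xdf→b27/s3 MISS; vc=[]
#4 0xdc→b27/s3 L1-HIT; vc=[]
#5 0x4e→b9/s1 L1-HIT; vc=[]
#6 0x4f→b9/s1 L1-HIT; vc=[]
#7 0x9f→b19/s3 MISS; vc=[27]
#8 0x4f→b9/s1 L1-HIT; vc=[27]
#9 0x4f→b9/s1 L1-HIT; vc=[27]
#10 0x2f→b5/s1 MISS; vc=[27,9]
#11 0x4d→b9/s1 VC-HIT; vc=[27,5]
#12 0x29→b5/s1 VC-HIT; vc=[27,9]

MISSES = 4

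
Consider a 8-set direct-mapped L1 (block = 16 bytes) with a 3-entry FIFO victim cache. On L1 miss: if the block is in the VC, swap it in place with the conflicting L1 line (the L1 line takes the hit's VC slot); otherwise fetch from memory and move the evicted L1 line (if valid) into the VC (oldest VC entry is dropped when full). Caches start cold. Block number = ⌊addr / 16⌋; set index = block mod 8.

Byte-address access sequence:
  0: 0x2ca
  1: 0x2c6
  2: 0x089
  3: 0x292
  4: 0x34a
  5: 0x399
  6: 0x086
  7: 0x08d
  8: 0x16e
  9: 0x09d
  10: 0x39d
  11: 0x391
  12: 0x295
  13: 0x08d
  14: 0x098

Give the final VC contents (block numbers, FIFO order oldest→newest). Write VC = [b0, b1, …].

VC = [44, 57, 41]

  [0] addr=0x2ca blk=44 s=4: MISS | VC []
  [1] addr=0x2c6 blk=44 s=4: L1-HIT | VC []
  [2] addr=0x89 blk=8 s=0: MISS | VC []
  [3] addr=0x292 blk=41 s=1: MISS | VC []
  [4] addr=0x34a blk=52 s=4: MISS | VC [44]
  [5] addr=0x399 blk=57 s=1: MISS | VC [44, 41]
  [6] addr=0x86 blk=8 s=0: L1-HIT | VC [44, 41]
  [7] addr=0x8d blk=8 s=0: L1-HIT | VC [44, 41]
  [8] addr=0x16e blk=22 s=6: MISS | VC [44, 41]
  [9] addr=0x9d blk=9 s=1: MISS | VC [44, 41, 57]
  [10] addr=0x39d blk=57 s=1: VC-HIT | VC [44, 41, 9]
  [11] addr=0x391 blk=57 s=1: L1-HIT | VC [44, 41, 9]
  [12] addr=0x295 blk=41 s=1: VC-HIT | VC [44, 57, 9]
  [13] addr=0x8d blk=8 s=0: L1-HIT | VC [44, 57, 9]
  [14] addr=0x98 blk=9 s=1: VC-HIT | VC [44, 57, 41]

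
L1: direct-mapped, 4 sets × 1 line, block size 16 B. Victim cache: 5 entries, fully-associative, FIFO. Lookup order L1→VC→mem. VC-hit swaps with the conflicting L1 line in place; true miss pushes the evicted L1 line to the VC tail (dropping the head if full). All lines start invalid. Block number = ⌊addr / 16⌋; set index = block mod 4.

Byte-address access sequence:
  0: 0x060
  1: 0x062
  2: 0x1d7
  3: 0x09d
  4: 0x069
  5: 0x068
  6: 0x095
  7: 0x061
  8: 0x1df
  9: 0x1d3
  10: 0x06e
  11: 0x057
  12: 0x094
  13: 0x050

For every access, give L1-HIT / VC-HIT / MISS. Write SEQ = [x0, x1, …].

SEQ = [MISS, L1-HIT, MISS, MISS, L1-HIT, L1-HIT, L1-HIT, L1-HIT, VC-HIT, L1-HIT, L1-HIT, MISS, VC-HIT, VC-HIT]

0: 0x60 (blk 6, set 2) → MISS  vc=[]
1: 0x62 (blk 6, set 2) → L1-HIT  vc=[]
2: 0x1d7 (blk 29, set 1) → MISS  vc=[]
3: 0x9d (blk 9, set 1) → MISS  vc=[29]
4: 0x69 (blk 6, set 2) → L1-HIT  vc=[29]
5: 0x68 (blk 6, set 2) → L1-HIT  vc=[29]
6: 0x95 (blk 9, set 1) → L1-HIT  vc=[29]
7: 0x61 (blk 6, set 2) → L1-HIT  vc=[29]
8: 0x1df (blk 29, set 1) → VC-HIT  vc=[9]
9: 0x1d3 (blk 29, set 1) → L1-HIT  vc=[9]
10: 0x6e (blk 6, set 2) → L1-HIT  vc=[9]
11: 0x57 (blk 5, set 1) → MISS  vc=[9, 29]
12: 0x94 (blk 9, set 1) → VC-HIT  vc=[5, 29]
13: 0x50 (blk 5, set 1) → VC-HIT  vc=[9, 29]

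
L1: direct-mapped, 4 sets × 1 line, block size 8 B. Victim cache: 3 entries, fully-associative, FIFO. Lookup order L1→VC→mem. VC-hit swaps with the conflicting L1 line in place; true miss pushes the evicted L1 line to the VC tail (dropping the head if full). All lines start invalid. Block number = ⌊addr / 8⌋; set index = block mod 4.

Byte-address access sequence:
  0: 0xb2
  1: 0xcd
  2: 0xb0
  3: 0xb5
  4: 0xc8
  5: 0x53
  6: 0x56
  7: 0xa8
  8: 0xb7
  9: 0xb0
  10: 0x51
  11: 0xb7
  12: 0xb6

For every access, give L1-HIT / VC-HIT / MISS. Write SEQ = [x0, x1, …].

0: 0xb2 (blk 22, set 2) → MISS  vc=[]
1: 0xcd (blk 25, set 1) → MISS  vc=[]
2: 0xb0 (blk 22, set 2) → L1-HIT  vc=[]
3: 0xb5 (blk 22, set 2) → L1-HIT  vc=[]
4: 0xc8 (blk 25, set 1) → L1-HIT  vc=[]
5: 0x53 (blk 10, set 2) → MISS  vc=[22]
6: 0x56 (blk 10, set 2) → L1-HIT  vc=[22]
7: 0xa8 (blk 21, set 1) → MISS  vc=[22, 25]
8: 0xb7 (blk 22, set 2) → VC-HIT  vc=[10, 25]
9: 0xb0 (blk 22, set 2) → L1-HIT  vc=[10, 25]
10: 0x51 (blk 10, set 2) → VC-HIT  vc=[22, 25]
11: 0xb7 (blk 22, set 2) → VC-HIT  vc=[10, 25]
12: 0xb6 (blk 22, set 2) → L1-HIT  vc=[10, 25]

SEQ = [MISS, MISS, L1-HIT, L1-HIT, L1-HIT, MISS, L1-HIT, MISS, VC-HIT, L1-HIT, VC-HIT, VC-HIT, L1-HIT]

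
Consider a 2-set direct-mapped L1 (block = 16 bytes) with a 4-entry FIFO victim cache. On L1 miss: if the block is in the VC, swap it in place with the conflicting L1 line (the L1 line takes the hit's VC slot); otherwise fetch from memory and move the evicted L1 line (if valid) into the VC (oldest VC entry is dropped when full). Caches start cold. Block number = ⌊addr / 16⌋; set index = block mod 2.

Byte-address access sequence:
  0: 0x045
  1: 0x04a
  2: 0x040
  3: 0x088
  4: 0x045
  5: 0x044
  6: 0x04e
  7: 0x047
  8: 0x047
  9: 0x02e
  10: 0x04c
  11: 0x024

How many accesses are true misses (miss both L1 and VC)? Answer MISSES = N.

#0 0x45→b4/s0 MISS; vc=[]
#1 0x4a→b4/s0 L1-HIT; vc=[]
#2 0x40→b4/s0 L1-HIT; vc=[]
#3 0x88→b8/s0 MISS; vc=[4]
#4 0x45→b4/s0 VC-HIT; vc=[8]
#5 0x44→b4/s0 L1-HIT; vc=[8]
#6 0x4e→b4/s0 L1-HIT; vc=[8]
#7 0x47→b4/s0 L1-HIT; vc=[8]
#8 0x47→b4/s0 L1-HIT; vc=[8]
#9 0x2e→b2/s0 MISS; vc=[8,4]
#10 0x4c→b4/s0 VC-HIT; vc=[8,2]
#11 0x24→b2/s0 VC-HIT; vc=[8,4]

MISSES = 3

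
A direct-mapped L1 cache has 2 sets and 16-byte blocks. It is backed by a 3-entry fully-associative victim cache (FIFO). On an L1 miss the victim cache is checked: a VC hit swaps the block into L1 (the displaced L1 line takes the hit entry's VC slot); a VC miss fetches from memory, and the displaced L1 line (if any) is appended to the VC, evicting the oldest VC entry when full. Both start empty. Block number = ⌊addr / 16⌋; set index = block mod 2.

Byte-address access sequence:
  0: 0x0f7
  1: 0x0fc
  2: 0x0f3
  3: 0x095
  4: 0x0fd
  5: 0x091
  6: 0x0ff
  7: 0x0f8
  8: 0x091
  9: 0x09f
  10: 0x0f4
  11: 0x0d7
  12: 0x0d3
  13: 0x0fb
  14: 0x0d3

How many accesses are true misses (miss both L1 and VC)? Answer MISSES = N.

MISSES = 3

0: 0xf7 (blk 15, set 1) → MISS  vc=[]
1: 0xfc (blk 15, set 1) → L1-HIT  vc=[]
2: 0xf3 (blk 15, set 1) → L1-HIT  vc=[]
3: 0x95 (blk 9, set 1) → MISS  vc=[15]
4: 0xfd (blk 15, set 1) → VC-HIT  vc=[9]
5: 0x91 (blk 9, set 1) → VC-HIT  vc=[15]
6: 0xff (blk 15, set 1) → VC-HIT  vc=[9]
7: 0xf8 (blk 15, set 1) → L1-HIT  vc=[9]
8: 0x91 (blk 9, set 1) → VC-HIT  vc=[15]
9: 0x9f (blk 9, set 1) → L1-HIT  vc=[15]
10: 0xf4 (blk 15, set 1) → VC-HIT  vc=[9]
11: 0xd7 (blk 13, set 1) → MISS  vc=[9, 15]
12: 0xd3 (blk 13, set 1) → L1-HIT  vc=[9, 15]
13: 0xfb (blk 15, set 1) → VC-HIT  vc=[9, 13]
14: 0xd3 (blk 13, set 1) → VC-HIT  vc=[9, 15]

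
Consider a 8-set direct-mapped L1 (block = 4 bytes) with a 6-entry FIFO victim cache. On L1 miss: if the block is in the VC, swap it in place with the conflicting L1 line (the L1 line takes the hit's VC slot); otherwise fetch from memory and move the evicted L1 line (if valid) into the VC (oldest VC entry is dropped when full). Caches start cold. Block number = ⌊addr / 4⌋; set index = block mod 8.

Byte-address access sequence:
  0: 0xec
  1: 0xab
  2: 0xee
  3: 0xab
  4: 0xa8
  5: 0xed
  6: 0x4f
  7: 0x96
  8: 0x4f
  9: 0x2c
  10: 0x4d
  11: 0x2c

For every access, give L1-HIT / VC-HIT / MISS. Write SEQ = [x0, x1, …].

#0 0xec→b59/s3 MISS; vc=[]
#1 0xab→b42/s2 MISS; vc=[]
#2 0xee→b59/s3 L1-HIT; vc=[]
#3 0xab→b42/s2 L1-HIT; vc=[]
#4 0xa8→b42/s2 L1-HIT; vc=[]
#5 0xed→b59/s3 L1-HIT; vc=[]
#6 0x4f→b19/s3 MISS; vc=[59]
#7 0x96→b37/s5 MISS; vc=[59]
#8 0x4f→b19/s3 L1-HIT; vc=[59]
#9 0x2c→b11/s3 MISS; vc=[59,19]
#10 0x4d→b19/s3 VC-HIT; vc=[59,11]
#11 0x2c→b11/s3 VC-HIT; vc=[59,19]

SEQ = [MISS, MISS, L1-HIT, L1-HIT, L1-HIT, L1-HIT, MISS, MISS, L1-HIT, MISS, VC-HIT, VC-HIT]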